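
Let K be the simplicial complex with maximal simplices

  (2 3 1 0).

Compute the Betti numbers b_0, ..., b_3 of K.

K has 4 vertices, 6 edges, 4 triangles, 1 3-simplex.
rank ∂_0 = 0, rank ∂_1 = 3 ⇒ b_0 = 4 − 0 − 3 = 1; all invariant factors of ∂_1 are 1 so no torsion. So H_0 = Z.
rank ∂_1 = 3, rank ∂_2 = 3 ⇒ b_1 = 6 − 3 − 3 = 0; all invariant factors of ∂_2 are 1 so no torsion. So H_1 = 0.
rank ∂_2 = 3, rank ∂_3 = 1 ⇒ b_2 = 4 − 3 − 1 = 0; all invariant factors of ∂_3 are 1 so no torsion. So H_2 = 0.
rank ∂_3 = 1, rank ∂_4 = 0 ⇒ b_3 = 1 − 1 − 0 = 0. So H_3 = 0.

b_0 = 1, b_1 = 0, b_2 = 0, b_3 = 0.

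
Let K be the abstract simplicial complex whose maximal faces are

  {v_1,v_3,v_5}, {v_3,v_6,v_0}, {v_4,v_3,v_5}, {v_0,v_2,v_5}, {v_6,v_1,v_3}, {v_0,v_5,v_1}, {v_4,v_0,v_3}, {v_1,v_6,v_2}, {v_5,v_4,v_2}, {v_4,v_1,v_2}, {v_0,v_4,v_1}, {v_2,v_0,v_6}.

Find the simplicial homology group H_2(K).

Order the vertices as v_0 < v_1 < v_2 < v_3 < v_4 < v_5 < v_6. Listing each simplex with vertices in this order, K has dimension 2 with simplices:

  0-simplices (7): [v_0], [v_1], [v_2], [v_3], [v_4], [v_5], [v_6]
  1-simplices (18): (18 of them)
  2-simplices (12): (12 of them)

giving chain groups C_0 ≅ Z^7, C_1 ≅ Z^18, C_2 ≅ Z^12.

Boundary ∂_1: C_1 → C_0 sends each edge [p,q] (with p < q) to q − p. For instance
  ∂[v_3,v_4] = [v_4] − [v_3].
This gives a 7×18 integer matrix of rank 6; reducing to Smith normal form yields diagonal entries (1,1,1,1,1,1).

∂_2: C_2 → C_1 maps a triangle to the signed sum of its edges. For instance
  ∂[v_2,v_4,v_5] = [v_4,v_5] − [v_2,v_5] + [v_2,v_4],
  ∂[v_0,v_1,v_5] = [v_1,v_5] − [v_0,v_5] + [v_0,v_1].
The resulting 18×12 matrix has rank 12, and its Smith normal form has invariant factors (1,1,1,1,1,1,1,1,1,1,1,2).

Now H_k = ker ∂_k / im ∂_{k+1}, so:

  H_2: rank ker ∂_2 − rank ∂_3 = (12 − 12) − 0 = 0, and there is no ∂_3, so H_2 ≅ 0.

H_2 ≅ 0.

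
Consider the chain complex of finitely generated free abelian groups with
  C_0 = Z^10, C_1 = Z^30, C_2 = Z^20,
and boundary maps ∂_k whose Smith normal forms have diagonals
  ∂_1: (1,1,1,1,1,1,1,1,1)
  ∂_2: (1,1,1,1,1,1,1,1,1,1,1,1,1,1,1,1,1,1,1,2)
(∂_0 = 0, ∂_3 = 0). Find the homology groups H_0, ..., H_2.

H_0: b_0 = 10 − 0 − 9 = 1; torsion from ∂_1 factors > 1: none. So H_0 = Z.
H_1: b_1 = 30 − 9 − 20 = 1; torsion from ∂_2 factors > 1: [2]. So H_1 = Z ⊕ Z_2.
H_2: b_2 = 20 − 20 − 0 = 0; torsion from ∂_3 factors > 1: none. So H_2 = 0.

H_0 = Z,  H_1 = Z ⊕ Z_2,  H_2 = 0.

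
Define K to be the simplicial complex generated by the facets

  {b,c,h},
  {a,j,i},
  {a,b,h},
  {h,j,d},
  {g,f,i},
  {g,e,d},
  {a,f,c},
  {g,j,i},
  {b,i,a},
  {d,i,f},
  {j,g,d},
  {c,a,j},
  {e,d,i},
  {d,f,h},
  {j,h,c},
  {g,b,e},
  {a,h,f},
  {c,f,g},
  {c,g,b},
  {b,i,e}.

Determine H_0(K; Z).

We work with the vertex ordering a < b < c < d < e < f < g < h < i < j. The simplices of K, each written with vertices in increasing order, are:

  0-simplices (10): a, b, c, d, e, f, g, h, i, j
  1-simplices (30): ab, ac, af, ah, ai, aj, bc, be, bg, bh, bi, cf, cg, ch, cj, de, df, dg, dh, di, dj, eg, ei, fg, fh, fi, gi, gj, hj, ij
  2-simplices (20): abh, abi, acf, acj, afh, aij, bcg, bch, beg, bei, cfg, chj, deg, dei, dfh, dfi, dgj, dhj, fgi, gij

giving chain groups C_0 ≅ Z^10, C_1 ≅ Z^30, C_2 ≅ Z^20.

The boundary map ∂_1: C_1 → C_0 sends each edge [p,q] (with p < q) to q − p.
The 10×30 boundary matrix has rank 9 and Smith normal form diag(1,1,1,1,1,1,1,1,1).

The boundary map ∂_2: C_2 → C_1 acts by ∂[p,q,r] = [q,r] − [p,r] + [p,q]. For instance
  ∂dfi = fi − di + df,
  ∂chj = hj − cj + ch.
As a 30×20 matrix over Z this has rank 20, with invariant factors (1,1,1,1,1,1,1,1,1,1,1,1,1,1,1,1,1,1,1,2).

Now H_k = ker ∂_k / im ∂_{k+1}, so:

  H_0: rank C_0 − rank ∂_1 = 10 − 9 = 1, and the invariant factors of ∂_1 are all 1, so H_0 = Z.

H_0 = Z.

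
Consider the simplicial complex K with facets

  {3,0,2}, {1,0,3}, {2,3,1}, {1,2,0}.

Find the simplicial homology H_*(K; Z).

Order the vertices as 0 < 1 < 2 < 3. Listing each simplex with vertices in this order, K has dimension 2 with simplices:

  0-simplices (4): [0], [1], [2], [3]
  1-simplices (6): [0,1], [0,2], [0,3], [1,2], [1,3], [2,3]
  2-simplices (4): [0,1,2], [0,1,3], [0,2,3], [1,2,3]

so the chain groups are C_0 ≅ Z^4, C_1 ≅ Z^6, C_2 ≅ Z^4.

Boundary ∂_1: C_1 → C_0 is given by ∂[p,q] = [q] − [p].
The resulting 4×6 matrix has rank 3, and its Smith normal form has invariant factors (1,1,1).

The boundary map ∂_2: C_2 → C_1 acts by ∂[p,q,r] = [q,r] − [p,r] + [p,q]. For instance
  ∂[1,2,3] = [2,3] − [1,3] + [1,2],
  ∂[0,1,3] = [1,3] − [0,3] + [0,1].
This gives a 6×4 integer matrix of rank 3; reducing to Smith normal form yields diagonal entries (1,1,1).

Computing H_k = (kernel of ∂_k) / (image of ∂_{k+1}):

  H_0: rank C_0 − rank ∂_1 = 4 − 3 = 1, and the invariant factors of ∂_1 are all 1, so H_0 ≅ Z.
  H_1: rank ker ∂_1 − rank ∂_2 = (6 − 3) − 3 = 0, and the invariant factors of ∂_2 are all 1, so H_1 ≅ 0.
  H_2: rank ker ∂_2 − rank ∂_3 = (4 − 3) − 0 = 1, and there is no ∂_3, so H_2 ≅ Z.

As a check, the Euler characteristic is 4 − 6 + 4 = 2, which agrees with 1 − 0 + 1 = 2.
(K is a triangulation of the 2-sphere S^2.)

H_0 = Z,  H_1 = 0,  H_2 = Z.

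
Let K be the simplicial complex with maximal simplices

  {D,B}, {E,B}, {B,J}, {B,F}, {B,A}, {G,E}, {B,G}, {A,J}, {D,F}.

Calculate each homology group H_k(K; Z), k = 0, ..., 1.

Fix the vertex order A < B < D < E < F < G < J and write every simplex with vertices in increasing order. Then dim K = 1 and the simplices of K are:

  0-simplices (7): A, B, D, E, F, G, J
  1-simplices (9): AB, AJ, BD, BE, BF, BG, BJ, DF, EG

so the chain groups are C_0 ≅ Z^7, C_1 ≅ Z^9.

The boundary map ∂_1: C_1 → C_0 sends each edge [p,q] (with p < q) to q − p. For instance
  ∂EG = G − E.
The 7×9 boundary matrix has rank 6 and Smith normal form diag(1,1,1,1,1,1).

Now H_k = ker ∂_k / im ∂_{k+1}, so:

  H_0: rank C_0 − rank ∂_1 = 7 − 6 = 1, and the invariant factors of ∂_1 are all 1, so H_0 = Z.
  H_1: rank ker ∂_1 − rank ∂_2 = (9 − 6) − 0 = 3, and there is no ∂_2, so H_1 = Z^3.

H_0 = Z,  H_1 = Z^3.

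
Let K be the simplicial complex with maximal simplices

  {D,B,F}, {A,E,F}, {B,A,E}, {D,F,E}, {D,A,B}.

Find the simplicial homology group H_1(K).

H_1 ≅ Z.

We work with the vertex ordering A < B < D < E < F. The simplices of K, each written with vertices in increasing order, are:

  0-simplices (5): A, B, D, E, F
  1-simplices (10): AB, AD, AE, AF, BD, BE, BF, DE, DF, EF
  2-simplices (5): ABD, ABE, AEF, BDF, DEF

Hence C_0 ≅ Z^5, C_1 ≅ Z^10, C_2 ≅ Z^5.

Boundary ∂_1: C_1 → C_0 is given by ∂[p,q] = [q] − [p]. For instance
  ∂AB = B − A.
The resulting 5×10 matrix has rank 4, and its Smith normal form has invariant factors (1,1,1,1).

∂_2: C_2 → C_1 sends each 2-simplex [p,q,r] to [q,r] − [p,r] + [p,q]. For instance
  ∂DEF = EF − DF + DE,
  ∂ABE = BE − AE + AB.
As a 10×5 matrix over Z this has rank 5, with invariant factors (1,1,1,1,1).

Reading off H_k = ker ∂_k / im ∂_{k+1}:

  H_1: rank ker ∂_1 − rank ∂_2 = (10 − 4) − 5 = 1, and the invariant factors of ∂_2 are all 1, so H_1 ≅ Z.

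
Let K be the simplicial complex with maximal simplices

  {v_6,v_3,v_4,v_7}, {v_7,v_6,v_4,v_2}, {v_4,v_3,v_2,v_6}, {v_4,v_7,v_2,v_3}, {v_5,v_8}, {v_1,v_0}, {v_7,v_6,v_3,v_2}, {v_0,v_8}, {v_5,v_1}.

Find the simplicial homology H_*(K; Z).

K has 9 vertices, 14 edges, 10 triangles, 5 3-simplices.
rank ∂_0 = 0, rank ∂_1 = 7 ⇒ b_0 = 9 − 0 − 7 = 2; all invariant factors of ∂_1 are 1 so no torsion. So H_0 ≅ Z^2.
rank ∂_1 = 7, rank ∂_2 = 6 ⇒ b_1 = 14 − 7 − 6 = 1; all invariant factors of ∂_2 are 1 so no torsion. So H_1 ≅ Z.
rank ∂_2 = 6, rank ∂_3 = 4 ⇒ b_2 = 10 − 6 − 4 = 0; all invariant factors of ∂_3 are 1 so no torsion. So H_2 ≅ 0.
rank ∂_3 = 4, rank ∂_4 = 0 ⇒ b_3 = 5 − 4 − 0 = 1. So H_3 ≅ Z.

H_0 = Z^2,  H_1 = Z,  H_2 = 0,  H_3 = Z.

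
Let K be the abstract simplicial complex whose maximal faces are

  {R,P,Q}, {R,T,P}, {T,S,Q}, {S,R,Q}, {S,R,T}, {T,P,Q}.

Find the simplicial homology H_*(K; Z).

H_0 ≅ Z,  H_1 = 0,  H_2 ≅ Z.

We work with the vertex ordering P < Q < R < S < T. The simplices of K, each written with vertices in increasing order, are:

  0-simplices (5): P, Q, R, S, T
  1-simplices (9): PQ, PR, PT, QR, QS, QT, RS, RT, ST
  2-simplices (6): PQR, PQT, PRT, QRS, QST, RST

Hence C_0 ≅ Z^5, C_1 ≅ Z^9, C_2 ≅ Z^6.

∂_1: C_1 → C_0 sends each edge [p,q] (with p < q) to q − p. For instance
  ∂PR = R − P.
The 5×9 boundary matrix has rank 4 and Smith normal form diag(1,1,1,1).

∂_2: C_2 → C_1 maps a triangle to the signed sum of its edges. For instance
  ∂PRT = RT − PT + PR,
  ∂RST = ST − RT + RS.
As a 9×6 matrix over Z this has rank 5, with invariant factors (1,1,1,1,1).

Now H_k = ker ∂_k / im ∂_{k+1}, so:

  H_0: rank C_0 − rank ∂_1 = 5 − 4 = 1, and the invariant factors of ∂_1 are all 1, so H_0 ≅ Z.
  H_1: rank ker ∂_1 − rank ∂_2 = (9 − 4) − 5 = 0, and the invariant factors of ∂_2 are all 1, so H_1 ≅ 0.
  H_2: rank ker ∂_2 − rank ∂_3 = (6 − 5) − 0 = 1, and there is no ∂_3, so H_2 ≅ Z.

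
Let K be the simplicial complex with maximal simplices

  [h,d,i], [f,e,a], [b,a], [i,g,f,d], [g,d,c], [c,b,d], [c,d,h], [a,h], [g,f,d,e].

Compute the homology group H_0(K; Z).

H_0 = Z.

We work with the vertex ordering a < b < c < d < e < f < g < h < i. The simplices of K, each written with vertices in increasing order, are:

  0-simplices (9): a, b, c, d, e, f, g, h, i
  1-simplices (20): ab, ae, af, ah, bc, bd, cd, cg, ch, de, df, dg, dh, di, ef, eg, fg, fi, gi, hi
  2-simplices (12): aef, bcd, cdg, cdh, def, deg, dfg, dfi, dgi, dhi, efg, fgi
  3-simplices (2): defg, dfgi

giving chain groups C_0 ≅ Z^9, C_1 ≅ Z^20, C_2 ≅ Z^12, C_3 ≅ Z^2.

∂_1: C_1 → C_0 is given by ∂[p,q] = [q] − [p].
This gives a 9×20 integer matrix of rank 8; reducing to Smith normal form yields diagonal entries (1,1,1,1,1,1,1,1).

∂_2: C_2 → C_1 maps a triangle to the signed sum of its edges. For instance
  ∂cdg = dg − cg + cd,
  ∂cdh = dh − ch + cd.
The resulting 20×12 matrix has rank 10, and its Smith normal form has invariant factors (1,1,1,1,1,1,1,1,1,1).

∂_3: C_3 → C_2 sends each 3-simplex σ to the alternating sum Σ_i (−1)^i (σ with its i-th vertex removed). For instance
  ∂dfgi = fgi − dgi + dfi − dfg,
  ∂defg = efg − dfg + deg − def.
The resulting 12×2 matrix has rank 2, and its Smith normal form has invariant factors (1,1).

Now H_k = ker ∂_k / im ∂_{k+1}, so:

  H_0: rank C_0 − rank ∂_1 = 9 − 8 = 1, and the invariant factors of ∂_1 are all 1, so H_0 = Z.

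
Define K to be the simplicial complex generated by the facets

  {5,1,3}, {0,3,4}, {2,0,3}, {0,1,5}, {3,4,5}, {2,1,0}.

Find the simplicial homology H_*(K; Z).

Take the total order 0 < 1 < 2 < 3 < 4 < 5 on the vertex set. Then K (dimension 2) consists of the simplices:

  0-simplices (6): [0], [1], [2], [3], [4], [5]
  1-simplices (12): [0,1], [0,2], [0,3], [0,4], [0,5], [1,2], [1,3], [1,5], [2,3], [3,4], [3,5], [4,5]
  2-simplices (6): [0,1,2], [0,1,5], [0,2,3], [0,3,4], [1,3,5], [3,4,5]

so the chain groups are C_0 ≅ Z^6, C_1 ≅ Z^12, C_2 ≅ Z^6.

The boundary map ∂_1: C_1 → C_0 sends each edge [p,q] (with p < q) to q − p. For instance
  ∂[1,2] = [2] − [1].
As a 6×12 matrix over Z this has rank 5, with invariant factors (1,1,1,1,1).

Boundary ∂_2: C_2 → C_1 maps a triangle to the signed sum of its edges. For instance
  ∂[1,3,5] = [3,5] − [1,5] + [1,3],
  ∂[0,3,4] = [3,4] − [0,4] + [0,3].
This gives a 12×6 integer matrix of rank 6; reducing to Smith normal form yields diagonal entries (1,1,1,1,1,1).

Reading off H_k = ker ∂_k / im ∂_{k+1}:

  H_0: rank C_0 − rank ∂_1 = 6 − 5 = 1, and the invariant factors of ∂_1 are all 1, so H_0 ≅ Z.
  H_1: rank ker ∂_1 − rank ∂_2 = (12 − 5) − 6 = 1, and the invariant factors of ∂_2 are all 1, so H_1 ≅ Z.
  H_2: rank ker ∂_2 − rank ∂_3 = (6 − 6) − 0 = 0, and there is no ∂_3, so H_2 ≅ 0.

H_0 ≅ Z,  H_1 ≅ Z,  H_2 = 0.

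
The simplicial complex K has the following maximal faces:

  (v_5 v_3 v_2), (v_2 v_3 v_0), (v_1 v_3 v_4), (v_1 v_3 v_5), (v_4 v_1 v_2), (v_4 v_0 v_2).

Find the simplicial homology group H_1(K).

Order the vertices as v_0 < v_1 < v_2 < v_3 < v_4 < v_5. Listing each simplex with vertices in this order, K has dimension 2 with simplices:

  0-simplices (6): [v_0], [v_1], [v_2], [v_3], [v_4], [v_5]
  1-simplices (12): [v_0,v_2], [v_0,v_3], [v_0,v_4], [v_1,v_2], [v_1,v_3], [v_1,v_4], [v_1,v_5], [v_2,v_3], [v_2,v_4], [v_2,v_5], [v_3,v_4], [v_3,v_5]
  2-simplices (6): [v_0,v_2,v_3], [v_0,v_2,v_4], [v_1,v_2,v_4], [v_1,v_3,v_4], [v_1,v_3,v_5], [v_2,v_3,v_5]

so the chain groups are C_0 ≅ Z^6, C_1 ≅ Z^12, C_2 ≅ Z^6.

Boundary ∂_1: C_1 → C_0 maps an edge to its endpoints' difference, ∂[p,q] = q − p.
The resulting 6×12 matrix has rank 5, and its Smith normal form has invariant factors (1,1,1,1,1).

The boundary map ∂_2: C_2 → C_1 maps a triangle to the signed sum of its edges. For instance
  ∂[v_1,v_3,v_5] = [v_3,v_5] − [v_1,v_5] + [v_1,v_3],
  ∂[v_0,v_2,v_3] = [v_2,v_3] − [v_0,v_3] + [v_0,v_2].
The resulting 12×6 matrix has rank 6, and its Smith normal form has invariant factors (1,1,1,1,1,1).

From H_k ≅ ker(∂_k) / im(∂_{k+1}) we obtain:

  H_1: rank ker ∂_1 − rank ∂_2 = (12 − 5) − 6 = 1, and the invariant factors of ∂_2 are all 1, so H_1 ≅ Z.

(K is a triangulation of the cylinder S^1 x I.)

H_1 = Z.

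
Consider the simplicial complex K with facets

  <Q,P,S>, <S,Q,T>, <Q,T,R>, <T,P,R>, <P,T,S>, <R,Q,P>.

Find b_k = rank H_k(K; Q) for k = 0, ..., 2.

Order the vertices as P < Q < R < S < T. Listing each simplex with vertices in this order, K has dimension 2 with simplices:

  0-simplices (5): P, Q, R, S, T
  1-simplices (9): PQ, PR, PS, PT, QR, QS, QT, RT, ST
  2-simplices (6): PQR, PQS, PRT, PST, QRT, QST

giving chain groups C_0 ≅ Z^5, C_1 ≅ Z^9, C_2 ≅ Z^6.

∂_1: C_1 → C_0 maps an edge to its endpoints' difference, ∂[p,q] = q − p.
The resulting 5×9 matrix has rank 4, and its Smith normal form has invariant factors (1,1,1,1).

The boundary map ∂_2: C_2 → C_1 sends each 2-simplex [p,q,r] to [q,r] − [p,r] + [p,q]. For instance
  ∂PST = ST − PT + PS,
  ∂QRT = RT − QT + QR.
The resulting 9×6 matrix has rank 5, and its Smith normal form has invariant factors (1,1,1,1,1).

Reading off H_k = ker ∂_k / im ∂_{k+1}:

  H_0: rank C_0 − rank ∂_1 = 5 − 4 = 1, and the invariant factors of ∂_1 are all 1, so H_0 = Z.
  H_1: rank ker ∂_1 − rank ∂_2 = (9 − 4) − 5 = 0, and the invariant factors of ∂_2 are all 1, so H_1 = 0.
  H_2: rank ker ∂_2 − rank ∂_3 = (6 − 5) − 0 = 1, and there is no ∂_3, so H_2 = Z.

Hence the Betti numbers are b_0 = 1, b_1 = 0, b_2 = 1.

b_0 = 1, b_1 = 0, b_2 = 1.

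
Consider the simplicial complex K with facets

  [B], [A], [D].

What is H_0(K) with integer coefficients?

Take the total order A < B < D on the vertex set. Then K (dimension 0) consists of the simplices:

  0-simplices (3): A, B, D

so the chain groups are C_0 ≅ Z^3.

Computing H_k = (kernel of ∂_k) / (image of ∂_{k+1}):

  H_0: rank C_0 − rank ∂_1 = 3 − 0 = 3, and there is no ∂_1, so H_0 ≅ Z^3.

H_0 = Z^3.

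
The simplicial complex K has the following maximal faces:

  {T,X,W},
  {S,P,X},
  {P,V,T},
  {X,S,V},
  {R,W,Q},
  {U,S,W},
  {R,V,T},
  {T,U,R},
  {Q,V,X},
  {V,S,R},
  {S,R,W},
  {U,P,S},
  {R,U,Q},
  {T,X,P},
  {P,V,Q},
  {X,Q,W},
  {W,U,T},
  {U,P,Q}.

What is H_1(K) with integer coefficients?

We work with the vertex ordering P < Q < R < S < T < U < V < W < X. The simplices of K, each written with vertices in increasing order, are:

  0-simplices (9): P, Q, R, S, T, U, V, W, X
  1-simplices (27): PQ, PS, PT, PU, PV, PX, QR, QU, QV, QW, QX, RS, RT, RU, RV, RW, SU, SV, SW, SX, TU, TV, TW, TX, UW, VX, WX
  2-simplices (18): PQU, PQV, PSU, PSX, PTV, PTX, QRU, QRW, QVX, QWX, RSV, RSW, RTU, RTV, SUW, SVX, TUW, TWX

so the chain groups are C_0 ≅ Z^9, C_1 ≅ Z^27, C_2 ≅ Z^18.

Boundary ∂_1: C_1 → C_0 maps an edge to its endpoints' difference, ∂[p,q] = q − p. For instance
  ∂RT = T − R.
The 9×27 boundary matrix has rank 8 and Smith normal form diag(1,1,1,1,1,1,1,1).

Boundary ∂_2: C_2 → C_1 acts by ∂[p,q,r] = [q,r] − [p,r] + [p,q]. For instance
  ∂QRW = RW − QW + QR,
  ∂RSW = SW − RW + RS.
The resulting 27×18 matrix has rank 18, and its Smith normal form has invariant factors (1,1,1,1,1,1,1,1,1,1,1,1,1,1,1,1,1,2).

Reading off H_k = ker ∂_k / im ∂_{k+1}:

  H_1: rank ker ∂_1 − rank ∂_2 = (27 − 8) − 18 = 1, and ∂_2 has invariant factor 2 > 1, so H_1 = Z ⊕ Z/2.

H_1 ≅ Z ⊕ Z/2.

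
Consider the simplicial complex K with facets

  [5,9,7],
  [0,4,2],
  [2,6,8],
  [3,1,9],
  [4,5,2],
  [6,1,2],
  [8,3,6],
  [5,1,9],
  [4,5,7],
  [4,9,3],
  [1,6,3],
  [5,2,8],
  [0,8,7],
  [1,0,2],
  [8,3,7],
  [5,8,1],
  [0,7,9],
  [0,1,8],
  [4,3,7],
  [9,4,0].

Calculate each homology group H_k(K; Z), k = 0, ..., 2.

K has 10 vertices, 30 edges, 20 triangles.
rank ∂_0 = 0, rank ∂_1 = 9 ⇒ b_0 = 10 − 0 − 9 = 1; all invariant factors of ∂_1 are 1 so no torsion. So H_0 = Z.
rank ∂_1 = 9, rank ∂_2 = 20 ⇒ b_1 = 30 − 9 − 20 = 1; ∂_2 has invariant factor(s) [2] giving torsion. So H_1 = Z ⊕ Z/2.
rank ∂_2 = 20, rank ∂_3 = 0 ⇒ b_2 = 20 − 20 − 0 = 0. So H_2 = 0.

H_0 ≅ Z,  H_1 ≅ Z ⊕ Z/2,  H_2 = 0.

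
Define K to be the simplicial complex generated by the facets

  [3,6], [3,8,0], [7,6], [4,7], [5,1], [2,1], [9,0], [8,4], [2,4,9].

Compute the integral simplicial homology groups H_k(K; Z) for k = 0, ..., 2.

H_0 = Z,  H_1 = Z^2,  H_2 = 0.

K has 10 vertices, 13 edges, 2 triangles.
rank ∂_0 = 0, rank ∂_1 = 9 ⇒ b_0 = 10 − 0 − 9 = 1; all invariant factors of ∂_1 are 1 so no torsion. So H_0 ≅ Z.
rank ∂_1 = 9, rank ∂_2 = 2 ⇒ b_1 = 13 − 9 − 2 = 2; all invariant factors of ∂_2 are 1 so no torsion. So H_1 ≅ Z^2.
rank ∂_2 = 2, rank ∂_3 = 0 ⇒ b_2 = 2 − 2 − 0 = 0. So H_2 ≅ 0.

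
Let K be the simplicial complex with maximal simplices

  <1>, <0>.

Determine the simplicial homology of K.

Fix the vertex order 0 < 1 and write every simplex with vertices in increasing order. Then dim K = 0 and the simplices of K are:

  0-simplices (2): [0], [1]

giving chain groups C_0 ≅ Z^2.

From H_k ≅ ker(∂_k) / im(∂_{k+1}) we obtain:

  H_0: rank C_0 − rank ∂_1 = 2 − 0 = 2, and there is no ∂_1, so H_0 = Z^2.

H_0 ≅ Z^2.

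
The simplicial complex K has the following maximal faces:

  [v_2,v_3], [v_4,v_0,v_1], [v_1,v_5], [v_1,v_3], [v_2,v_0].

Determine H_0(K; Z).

H_0 = Z.

Fix the vertex order v_0 < v_1 < v_2 < v_3 < v_4 < v_5 and write every simplex with vertices in increasing order. Then dim K = 2 and the simplices of K are:

  0-simplices (6): [v_0], [v_1], [v_2], [v_3], [v_4], [v_5]
  1-simplices (7): [v_0,v_1], [v_0,v_2], [v_0,v_4], [v_1,v_3], [v_1,v_4], [v_1,v_5], [v_2,v_3]
  2-simplices (1): [v_0,v_1,v_4]

giving chain groups C_0 ≅ Z^6, C_1 ≅ Z^7, C_2 ≅ Z^1.

Boundary ∂_1: C_1 → C_0 maps an edge to its endpoints' difference, ∂[p,q] = q − p. For instance
  ∂[v_0,v_1] = [v_1] − [v_0].
The 6×7 boundary matrix has rank 5 and Smith normal form diag(1,1,1,1,1).

Boundary ∂_2: C_2 → C_1 maps a triangle to the signed sum of its edges. For instance
  ∂[v_0,v_1,v_4] = [v_1,v_4] − [v_0,v_4] + [v_0,v_1].
The resulting 7×1 matrix has rank 1, and its Smith normal form has invariant factors (1).

Computing H_k = (kernel of ∂_k) / (image of ∂_{k+1}):

  H_0: rank C_0 − rank ∂_1 = 6 − 5 = 1, and the invariant factors of ∂_1 are all 1, so H_0 = Z.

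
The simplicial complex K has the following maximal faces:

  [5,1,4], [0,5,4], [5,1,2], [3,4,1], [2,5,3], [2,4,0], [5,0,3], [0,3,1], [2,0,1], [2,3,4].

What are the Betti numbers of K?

b_0 = 1, b_1 = 0, b_2 = 0.

Take the total order 0 < 1 < 2 < 3 < 4 < 5 on the vertex set. Then K (dimension 2) consists of the simplices:

  0-simplices (6): [0], [1], [2], [3], [4], [5]
  1-simplices (15): [0,1], [0,2], [0,3], [0,4], [0,5], [1,2], [1,3], [1,4], [1,5], [2,3], [2,4], [2,5], [3,4], [3,5], [4,5]
  2-simplices (10): [0,1,2], [0,1,3], [0,2,4], [0,3,5], [0,4,5], [1,2,5], [1,3,4], [1,4,5], [2,3,4], [2,3,5]

Hence C_0 ≅ Z^6, C_1 ≅ Z^15, C_2 ≅ Z^10.

Boundary ∂_1: C_1 → C_0 maps an edge to its endpoints' difference, ∂[p,q] = q − p. For instance
  ∂[2,5] = [5] − [2].
The 6×15 boundary matrix has rank 5 and Smith normal form diag(1,1,1,1,1).

∂_2: C_2 → C_1 sends each 2-simplex [p,q,r] to [q,r] − [p,r] + [p,q]. For instance
  ∂[2,3,4] = [3,4] − [2,4] + [2,3],
  ∂[0,4,5] = [4,5] − [0,5] + [0,4].
The resulting 15×10 matrix has rank 10, and its Smith normal form has invariant factors (1,1,1,1,1,1,1,1,1,2).

From H_k ≅ ker(∂_k) / im(∂_{k+1}) we obtain:

  H_0: rank C_0 − rank ∂_1 = 6 − 5 = 1, and the invariant factors of ∂_1 are all 1, so H_0 ≅ Z.
  H_1: rank ker ∂_1 − rank ∂_2 = (15 − 5) − 10 = 0, and ∂_2 has invariant factor 2 > 1, so H_1 ≅ Z/2.
  H_2: rank ker ∂_2 − rank ∂_3 = (10 − 10) − 0 = 0, and there is no ∂_3, so H_2 ≅ 0.

(K is a triangulation of the real projective plane RP^2.)

Hence the Betti numbers are b_0 = 1, b_1 = 0, b_2 = 0.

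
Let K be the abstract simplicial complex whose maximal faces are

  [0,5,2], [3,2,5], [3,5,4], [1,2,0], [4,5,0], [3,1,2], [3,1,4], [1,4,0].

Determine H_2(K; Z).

Take the total order 0 < 1 < 2 < 3 < 4 < 5 on the vertex set. Then K (dimension 2) consists of the simplices:

  0-simplices (6): [0], [1], [2], [3], [4], [5]
  1-simplices (12): [0,1], [0,2], [0,4], [0,5], [1,2], [1,3], [1,4], [2,3], [2,5], [3,4], [3,5], [4,5]
  2-simplices (8): [0,1,2], [0,1,4], [0,2,5], [0,4,5], [1,2,3], [1,3,4], [2,3,5], [3,4,5]

giving chain groups C_0 ≅ Z^6, C_1 ≅ Z^12, C_2 ≅ Z^8.

∂_1: C_1 → C_0 sends each edge [p,q] (with p < q) to q − p.
This gives a 6×12 integer matrix of rank 5; reducing to Smith normal form yields diagonal entries (1,1,1,1,1).

∂_2: C_2 → C_1 sends each 2-simplex [p,q,r] to [q,r] − [p,r] + [p,q]. For instance
  ∂[0,1,2] = [1,2] − [0,2] + [0,1],
  ∂[3,4,5] = [4,5] − [3,5] + [3,4].
The resulting 12×8 matrix has rank 7, and its Smith normal form has invariant factors (1,1,1,1,1,1,1).

Now H_k = ker ∂_k / im ∂_{k+1}, so:

  H_2: rank ker ∂_2 − rank ∂_3 = (8 − 7) − 0 = 1, and there is no ∂_3, so H_2 = Z.

(K is a triangulation of the 2-sphere S^2.)

H_2 ≅ Z.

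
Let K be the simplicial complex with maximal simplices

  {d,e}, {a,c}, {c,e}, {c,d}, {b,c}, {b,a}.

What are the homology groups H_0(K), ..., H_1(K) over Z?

Order the vertices as a < b < c < d < e. Listing each simplex with vertices in this order, K has dimension 1 with simplices:

  0-simplices (5): a, b, c, d, e
  1-simplices (6): ab, ac, bc, cd, ce, de

so the chain groups are C_0 ≅ Z^5, C_1 ≅ Z^6.

The boundary map ∂_1: C_1 → C_0 maps an edge to its endpoints' difference, ∂[p,q] = q − p. For instance
  ∂ce = e − c.
The resulting 5×6 matrix has rank 4, and its Smith normal form has invariant factors (1,1,1,1).

From H_k ≅ ker(∂_k) / im(∂_{k+1}) we obtain:

  H_0: rank C_0 − rank ∂_1 = 5 − 4 = 1, and the invariant factors of ∂_1 are all 1, so H_0 = Z.
  H_1: rank ker ∂_1 − rank ∂_2 = (6 − 4) − 0 = 2, and there is no ∂_2, so H_1 = Z^2.

As a check, the Euler characteristic is 5 − 6 = -1, which agrees with 1 − 2 = -1.

H_0 = Z,  H_1 = Z^2.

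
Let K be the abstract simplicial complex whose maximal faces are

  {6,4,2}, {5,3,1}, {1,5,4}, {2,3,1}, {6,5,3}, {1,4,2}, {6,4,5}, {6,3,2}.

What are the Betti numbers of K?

b_0 = 1, b_1 = 0, b_2 = 1.

Take the total order 1 < 2 < 3 < 4 < 5 < 6 on the vertex set. Then K (dimension 2) consists of the simplices:

  0-simplices (6): [1], [2], [3], [4], [5], [6]
  1-simplices (12): [1,2], [1,3], [1,4], [1,5], [2,3], [2,4], [2,6], [3,5], [3,6], [4,5], [4,6], [5,6]
  2-simplices (8): [1,2,3], [1,2,4], [1,3,5], [1,4,5], [2,3,6], [2,4,6], [3,5,6], [4,5,6]

Hence C_0 ≅ Z^6, C_1 ≅ Z^12, C_2 ≅ Z^8.

The boundary map ∂_1: C_1 → C_0 sends each edge [p,q] (with p < q) to q − p. For instance
  ∂[2,6] = [6] − [2].
As a 6×12 matrix over Z this has rank 5, with invariant factors (1,1,1,1,1).

∂_2: C_2 → C_1 maps a triangle to the signed sum of its edges. For instance
  ∂[2,3,6] = [3,6] − [2,6] + [2,3],
  ∂[1,2,3] = [2,3] − [1,3] + [1,2].
The resulting 12×8 matrix has rank 7, and its Smith normal form has invariant factors (1,1,1,1,1,1,1).

Now H_k = ker ∂_k / im ∂_{k+1}, so:

  H_0: rank C_0 − rank ∂_1 = 6 − 5 = 1, and the invariant factors of ∂_1 are all 1, so H_0 = Z.
  H_1: rank ker ∂_1 − rank ∂_2 = (12 − 5) − 7 = 0, and the invariant factors of ∂_2 are all 1, so H_1 = 0.
  H_2: rank ker ∂_2 − rank ∂_3 = (8 − 7) − 0 = 1, and there is no ∂_3, so H_2 = Z.

Hence the Betti numbers are b_0 = 1, b_1 = 0, b_2 = 1.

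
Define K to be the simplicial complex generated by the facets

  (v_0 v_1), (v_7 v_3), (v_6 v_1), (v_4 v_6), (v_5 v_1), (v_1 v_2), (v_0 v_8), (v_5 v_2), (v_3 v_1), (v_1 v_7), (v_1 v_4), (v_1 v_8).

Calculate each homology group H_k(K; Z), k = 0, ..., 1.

K has 9 vertices, 12 edges.
rank ∂_0 = 0, rank ∂_1 = 8 ⇒ b_0 = 9 − 0 − 8 = 1; all invariant factors of ∂_1 are 1 so no torsion. So H_0 = Z.
rank ∂_1 = 8, rank ∂_2 = 0 ⇒ b_1 = 12 − 8 − 0 = 4. So H_1 = Z^4.

H_0 = Z,  H_1 = Z^4.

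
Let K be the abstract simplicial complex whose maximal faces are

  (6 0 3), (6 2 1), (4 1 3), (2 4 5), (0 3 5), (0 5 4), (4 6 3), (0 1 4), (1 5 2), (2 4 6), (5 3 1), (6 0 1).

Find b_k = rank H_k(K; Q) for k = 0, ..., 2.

b_0 = 1, b_1 = 0, b_2 = 0.

Take the total order 0 < 1 < 2 < 3 < 4 < 5 < 6 on the vertex set. Then K (dimension 2) consists of the simplices:

  0-simplices (7): [0], [1], [2], [3], [4], [5], [6]
  1-simplices (18): [0,1], [0,3], [0,4], [0,5], [0,6], [1,2], [1,3], [1,4], [1,5], [1,6], [2,4], [2,5], [2,6], [3,4], [3,5], [3,6], [4,5], [4,6]
  2-simplices (12): [0,1,4], [0,1,6], [0,3,5], [0,3,6], [0,4,5], [1,2,5], [1,2,6], [1,3,4], [1,3,5], [2,4,5], [2,4,6], [3,4,6]

giving chain groups C_0 ≅ Z^7, C_1 ≅ Z^18, C_2 ≅ Z^12.

∂_1: C_1 → C_0 is given by ∂[p,q] = [q] − [p]. For instance
  ∂[0,3] = [3] − [0].
This gives a 7×18 integer matrix of rank 6; reducing to Smith normal form yields diagonal entries (1,1,1,1,1,1).

The boundary map ∂_2: C_2 → C_1 maps a triangle to the signed sum of its edges. For instance
  ∂[0,4,5] = [4,5] − [0,5] + [0,4],
  ∂[1,3,4] = [3,4] − [1,4] + [1,3].
This gives a 18×12 integer matrix of rank 12; reducing to Smith normal form yields diagonal entries (1,1,1,1,1,1,1,1,1,1,1,2).

Reading off H_k = ker ∂_k / im ∂_{k+1}:

  H_0: rank C_0 − rank ∂_1 = 7 − 6 = 1, and the invariant factors of ∂_1 are all 1, so H_0 = Z.
  H_1: rank ker ∂_1 − rank ∂_2 = (18 − 6) − 12 = 0, and ∂_2 has invariant factor 2 > 1, so H_1 = Z_2.
  H_2: rank ker ∂_2 − rank ∂_3 = (12 − 12) − 0 = 0, and there is no ∂_3, so H_2 = 0.

(K is a triangulation of the real projective plane RP^2.)

Hence the Betti numbers are b_0 = 1, b_1 = 0, b_2 = 0.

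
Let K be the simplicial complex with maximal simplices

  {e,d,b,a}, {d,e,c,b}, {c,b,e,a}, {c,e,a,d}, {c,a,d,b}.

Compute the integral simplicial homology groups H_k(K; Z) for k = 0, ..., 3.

H_0 = Z,  H_1 = 0,  H_2 = 0,  H_3 = Z.

Take the total order a < b < c < d < e on the vertex set. Then K (dimension 3) consists of the simplices:

  0-simplices (5): a, b, c, d, e
  1-simplices (10): ab, ac, ad, ae, bc, bd, be, cd, ce, de
  2-simplices (10): abc, abd, abe, acd, ace, ade, bcd, bce, bde, cde
  3-simplices (5): abcd, abce, abde, acde, bcde

giving chain groups C_0 ≅ Z^5, C_1 ≅ Z^10, C_2 ≅ Z^10, C_3 ≅ Z^5.

Boundary ∂_1: C_1 → C_0 sends each edge [p,q] (with p < q) to q − p. For instance
  ∂ae = e − a.
The resulting 5×10 matrix has rank 4, and its Smith normal form has invariant factors (1,1,1,1).

∂_2: C_2 → C_1 maps a triangle to the signed sum of its edges. For instance
  ∂bce = ce − be + bc,
  ∂ade = de − ae + ad.
The resulting 10×10 matrix has rank 6, and its Smith normal form has invariant factors (1,1,1,1,1,1).

Boundary ∂_3: C_3 → C_2 sends each 3-simplex σ to the alternating sum Σ_i (−1)^i (σ with its i-th vertex removed). For instance
  ∂abce = bce − ace + abe − abc,
  ∂abde = bde − ade + abe − abd.
The 10×5 boundary matrix has rank 4 and Smith normal form diag(1,1,1,1).

Reading off H_k = ker ∂_k / im ∂_{k+1}:

  H_0: rank C_0 − rank ∂_1 = 5 − 4 = 1, and the invariant factors of ∂_1 are all 1, so H_0 ≅ Z.
  H_1: rank ker ∂_1 − rank ∂_2 = (10 − 4) − 6 = 0, and the invariant factors of ∂_2 are all 1, so H_1 ≅ 0.
  H_2: rank ker ∂_2 − rank ∂_3 = (10 − 6) − 4 = 0, and the invariant factors of ∂_3 are all 1, so H_2 ≅ 0.
  H_3: rank ker ∂_3 − rank ∂_4 = (5 − 4) − 0 = 1, and there is no ∂_4, so H_3 ≅ Z.

As a check, the Euler characteristic is 5 − 10 + 10 − 5 = 0, which agrees with 1 − 0 + 0 − 1 = 0.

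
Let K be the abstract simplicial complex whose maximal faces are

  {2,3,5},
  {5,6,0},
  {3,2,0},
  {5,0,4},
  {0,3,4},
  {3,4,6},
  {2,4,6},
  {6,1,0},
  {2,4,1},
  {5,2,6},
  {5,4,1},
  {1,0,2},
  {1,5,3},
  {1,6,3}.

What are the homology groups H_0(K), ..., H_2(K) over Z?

H_0 = Z,  H_1 = Z^2,  H_2 = Z.

Order the vertices as 0 < 1 < 2 < 3 < 4 < 5 < 6. Listing each simplex with vertices in this order, K has dimension 2 with simplices:

  0-simplices (7): [0], [1], [2], [3], [4], [5], [6]
  1-simplices (21): [0,1], [0,2], [0,3], [0,4], [0,5], [0,6], [1,2], [1,3], [1,4], [1,5], [1,6], [2,3], [2,4], [2,5], [2,6], [3,4], [3,5], [3,6], [4,5], [4,6], [5,6]
  2-simplices (14): [0,1,2], [0,1,6], [0,2,3], [0,3,4], [0,4,5], [0,5,6], [1,2,4], [1,3,5], [1,3,6], [1,4,5], [2,3,5], [2,4,6], [2,5,6], [3,4,6]

so the chain groups are C_0 ≅ Z^7, C_1 ≅ Z^21, C_2 ≅ Z^14.

The boundary map ∂_1: C_1 → C_0 is given by ∂[p,q] = [q] − [p].
As a 7×21 matrix over Z this has rank 6, with invariant factors (1,1,1,1,1,1).

The boundary map ∂_2: C_2 → C_1 maps a triangle to the signed sum of its edges. For instance
  ∂[0,3,4] = [3,4] − [0,4] + [0,3],
  ∂[1,2,4] = [2,4] − [1,4] + [1,2].
The resulting 21×14 matrix has rank 13, and its Smith normal form has invariant factors (1,1,1,1,1,1,1,1,1,1,1,1,1).

Now H_k = ker ∂_k / im ∂_{k+1}, so:

  H_0: rank C_0 − rank ∂_1 = 7 − 6 = 1, and the invariant factors of ∂_1 are all 1, so H_0 = Z.
  H_1: rank ker ∂_1 − rank ∂_2 = (21 − 6) − 13 = 2, and the invariant factors of ∂_2 are all 1, so H_1 = Z^2.
  H_2: rank ker ∂_2 − rank ∂_3 = (14 − 13) − 0 = 1, and there is no ∂_3, so H_2 = Z.

As a check, the Euler characteristic is 7 − 21 + 14 = 0, which agrees with 1 − 2 + 1 = 0.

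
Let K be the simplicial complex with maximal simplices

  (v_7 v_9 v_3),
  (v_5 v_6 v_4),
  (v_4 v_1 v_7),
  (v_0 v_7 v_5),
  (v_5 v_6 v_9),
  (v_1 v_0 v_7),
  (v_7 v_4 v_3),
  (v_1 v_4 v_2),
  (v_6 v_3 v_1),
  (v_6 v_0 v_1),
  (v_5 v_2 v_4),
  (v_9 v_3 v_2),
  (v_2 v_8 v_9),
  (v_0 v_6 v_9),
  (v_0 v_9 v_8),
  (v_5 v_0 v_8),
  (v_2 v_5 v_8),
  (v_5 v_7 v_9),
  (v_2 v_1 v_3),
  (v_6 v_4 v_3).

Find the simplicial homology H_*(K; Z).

We work with the vertex ordering v_0 < v_1 < v_2 < v_3 < v_4 < v_5 < v_6 < v_7 < v_8 < v_9. The simplices of K, each written with vertices in increasing order, are:

  0-simplices (10): [v_0], [v_1], [v_2], [v_3], [v_4], [v_5], [v_6], [v_7], [v_8], [v_9]
  1-simplices (30): (30 of them)
  2-simplices (20): (20 of them)

so the chain groups are C_0 ≅ Z^10, C_1 ≅ Z^30, C_2 ≅ Z^20.

The boundary map ∂_1: C_1 → C_0 is given by ∂[p,q] = [q] − [p]. For instance
  ∂[v_5,v_9] = [v_9] − [v_5].
The 10×30 boundary matrix has rank 9 and Smith normal form diag(1,1,1,1,1,1,1,1,1).

∂_2: C_2 → C_1 sends each 2-simplex [p,q,r] to [q,r] − [p,r] + [p,q]. For instance
  ∂[v_1,v_4,v_7] = [v_4,v_7] − [v_1,v_7] + [v_1,v_4],
  ∂[v_0,v_1,v_7] = [v_1,v_7] − [v_0,v_7] + [v_0,v_1].
This gives a 30×20 integer matrix of rank 20; reducing to Smith normal form yields diagonal entries (1,1,1,1,1,1,1,1,1,1,1,1,1,1,1,1,1,1,1,2).

Reading off H_k = ker ∂_k / im ∂_{k+1}:

  H_0: rank C_0 − rank ∂_1 = 10 − 9 = 1, and the invariant factors of ∂_1 are all 1, so H_0 ≅ Z.
  H_1: rank ker ∂_1 − rank ∂_2 = (30 − 9) − 20 = 1, and ∂_2 has invariant factor 2 > 1, so H_1 ≅ Z ⊕ Z/2Z.
  H_2: rank ker ∂_2 − rank ∂_3 = (20 − 20) − 0 = 0, and there is no ∂_3, so H_2 ≅ 0.

As a check, the Euler characteristic is 10 − 30 + 20 = 0, which agrees with 1 − 1 + 0 = 0.

H_0 = Z,  H_1 = Z ⊕ Z/2Z,  H_2 = 0.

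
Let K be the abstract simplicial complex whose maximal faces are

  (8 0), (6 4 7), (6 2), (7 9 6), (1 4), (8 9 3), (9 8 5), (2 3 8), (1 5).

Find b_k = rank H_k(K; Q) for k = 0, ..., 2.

Take the total order 0 < 1 < 2 < 3 < 4 < 5 < 6 < 7 < 8 < 9 on the vertex set. Then K (dimension 2) consists of the simplices:

  0-simplices (10): [0], [1], [2], [3], [4], [5], [6], [7], [8], [9]
  1-simplices (16): [0,8], [1,4], [1,5], [2,3], [2,6], [2,8], [3,8], [3,9], [4,6], [4,7], [5,8], [5,9], [6,7], [6,9], [7,9], [8,9]
  2-simplices (5): [2,3,8], [3,8,9], [4,6,7], [5,8,9], [6,7,9]

so the chain groups are C_0 ≅ Z^10, C_1 ≅ Z^16, C_2 ≅ Z^5.

The boundary map ∂_1: C_1 → C_0 is given by ∂[p,q] = [q] − [p]. For instance
  ∂[4,7] = [7] − [4].
This gives a 10×16 integer matrix of rank 9; reducing to Smith normal form yields diagonal entries (1,1,1,1,1,1,1,1,1).

∂_2: C_2 → C_1 acts by ∂[p,q,r] = [q,r] − [p,r] + [p,q]. For instance
  ∂[5,8,9] = [8,9] − [5,9] + [5,8],
  ∂[4,6,7] = [6,7] − [4,7] + [4,6].
The resulting 16×5 matrix has rank 5, and its Smith normal form has invariant factors (1,1,1,1,1).

From H_k ≅ ker(∂_k) / im(∂_{k+1}) we obtain:

  H_0: rank C_0 − rank ∂_1 = 10 − 9 = 1, and the invariant factors of ∂_1 are all 1, so H_0 ≅ Z.
  H_1: rank ker ∂_1 − rank ∂_2 = (16 − 9) − 5 = 2, and the invariant factors of ∂_2 are all 1, so H_1 ≅ Z^2.
  H_2: rank ker ∂_2 − rank ∂_3 = (5 − 5) − 0 = 0, and there is no ∂_3, so H_2 ≅ 0.

As a check, the Euler characteristic is 10 − 16 + 5 = -1, which agrees with 1 − 2 + 0 = -1.

Hence the Betti numbers are b_0 = 1, b_1 = 2, b_2 = 0.

b_0 = 1, b_1 = 2, b_2 = 0.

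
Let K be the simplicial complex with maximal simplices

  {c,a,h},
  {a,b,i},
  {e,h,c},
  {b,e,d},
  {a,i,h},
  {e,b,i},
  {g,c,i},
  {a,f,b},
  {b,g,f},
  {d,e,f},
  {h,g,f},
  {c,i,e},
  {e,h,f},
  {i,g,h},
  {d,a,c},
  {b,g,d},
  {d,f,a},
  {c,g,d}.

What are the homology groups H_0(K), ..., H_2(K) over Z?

Take the total order a < b < c < d < e < f < g < h < i on the vertex set. Then K (dimension 2) consists of the simplices:

  0-simplices (9): a, b, c, d, e, f, g, h, i
  1-simplices (27): ab, ac, ad, af, ah, ai, bd, be, bf, bg, bi, cd, ce, cg, ch, ci, de, df, dg, ef, eh, ei, fg, fh, gh, gi, hi
  2-simplices (18): abf, abi, acd, ach, adf, ahi, bde, bdg, bei, bfg, cdg, ceh, cei, cgi, def, efh, fgh, ghi

Hence C_0 ≅ Z^9, C_1 ≅ Z^27, C_2 ≅ Z^18.

∂_1: C_1 → C_0 is given by ∂[p,q] = [q] − [p]. For instance
  ∂af = f − a.
As a 9×27 matrix over Z this has rank 8, with invariant factors (1,1,1,1,1,1,1,1).

∂_2: C_2 → C_1 sends each 2-simplex [p,q,r] to [q,r] − [p,r] + [p,q]. For instance
  ∂cdg = dg − cg + cd,
  ∂efh = fh − eh + ef.
The 27×18 boundary matrix has rank 18 and Smith normal form diag(1,1,1,1,1,1,1,1,1,1,1,1,1,1,1,1,1,2).

Now H_k = ker ∂_k / im ∂_{k+1}, so:

  H_0: rank C_0 − rank ∂_1 = 9 − 8 = 1, and the invariant factors of ∂_1 are all 1, so H_0 = Z.
  H_1: rank ker ∂_1 − rank ∂_2 = (27 − 8) − 18 = 1, and ∂_2 has invariant factor 2 > 1, so H_1 = Z ⊕ Z/2Z.
  H_2: rank ker ∂_2 − rank ∂_3 = (18 − 18) − 0 = 0, and there is no ∂_3, so H_2 = 0.

As a check, the Euler characteristic is 9 − 27 + 18 = 0, which agrees with 1 − 1 + 0 = 0.

H_0 = Z,  H_1 = Z ⊕ Z/2Z,  H_2 = 0.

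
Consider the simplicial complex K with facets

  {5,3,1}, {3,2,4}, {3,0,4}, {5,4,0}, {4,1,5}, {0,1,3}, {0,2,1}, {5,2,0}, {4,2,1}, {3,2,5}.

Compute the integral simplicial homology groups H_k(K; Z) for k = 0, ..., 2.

Order the vertices as 0 < 1 < 2 < 3 < 4 < 5. Listing each simplex with vertices in this order, K has dimension 2 with simplices:

  0-simplices (6): [0], [1], [2], [3], [4], [5]
  1-simplices (15): [0,1], [0,2], [0,3], [0,4], [0,5], [1,2], [1,3], [1,4], [1,5], [2,3], [2,4], [2,5], [3,4], [3,5], [4,5]
  2-simplices (10): [0,1,2], [0,1,3], [0,2,5], [0,3,4], [0,4,5], [1,2,4], [1,3,5], [1,4,5], [2,3,4], [2,3,5]

so the chain groups are C_0 ≅ Z^6, C_1 ≅ Z^15, C_2 ≅ Z^10.

Boundary ∂_1: C_1 → C_0 is given by ∂[p,q] = [q] − [p].
As a 6×15 matrix over Z this has rank 5, with invariant factors (1,1,1,1,1).

Boundary ∂_2: C_2 → C_1 maps a triangle to the signed sum of its edges. For instance
  ∂[2,3,5] = [3,5] − [2,5] + [2,3],
  ∂[1,4,5] = [4,5] − [1,5] + [1,4].
As a 15×10 matrix over Z this has rank 10, with invariant factors (1,1,1,1,1,1,1,1,1,2).

Now H_k = ker ∂_k / im ∂_{k+1}, so:

  H_0: rank C_0 − rank ∂_1 = 6 − 5 = 1, and the invariant factors of ∂_1 are all 1, so H_0 ≅ Z.
  H_1: rank ker ∂_1 − rank ∂_2 = (15 − 5) − 10 = 0, and ∂_2 has invariant factor 2 > 1, so H_1 ≅ Z/2.
  H_2: rank ker ∂_2 − rank ∂_3 = (10 − 10) − 0 = 0, and there is no ∂_3, so H_2 ≅ 0.

(K is a triangulation of the real projective plane RP^2.)

H_0 = Z,  H_1 = Z/2,  H_2 = 0.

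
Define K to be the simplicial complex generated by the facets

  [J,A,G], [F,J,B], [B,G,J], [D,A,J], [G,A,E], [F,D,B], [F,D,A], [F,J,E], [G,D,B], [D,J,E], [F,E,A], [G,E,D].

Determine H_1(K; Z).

H_1 = Z_2.

Order the vertices as A < B < D < E < F < G < J. Listing each simplex with vertices in this order, K has dimension 2 with simplices:

  0-simplices (7): A, B, D, E, F, G, J
  1-simplices (18): AD, AE, AF, AG, AJ, BD, BF, BG, BJ, DE, DF, DG, DJ, EF, EG, EJ, FJ, GJ
  2-simplices (12): ADF, ADJ, AEF, AEG, AGJ, BDF, BDG, BFJ, BGJ, DEG, DEJ, EFJ

so the chain groups are C_0 ≅ Z^7, C_1 ≅ Z^18, C_2 ≅ Z^12.

Boundary ∂_1: C_1 → C_0 is given by ∂[p,q] = [q] − [p]. For instance
  ∂BF = F − B.
As a 7×18 matrix over Z this has rank 6, with invariant factors (1,1,1,1,1,1).

The boundary map ∂_2: C_2 → C_1 sends each 2-simplex [p,q,r] to [q,r] − [p,r] + [p,q]. For instance
  ∂ADF = DF − AF + AD,
  ∂DEG = EG − DG + DE.
This gives a 18×12 integer matrix of rank 12; reducing to Smith normal form yields diagonal entries (1,1,1,1,1,1,1,1,1,1,1,2).

From H_k ≅ ker(∂_k) / im(∂_{k+1}) we obtain:

  H_1: rank ker ∂_1 − rank ∂_2 = (18 − 6) − 12 = 0, and ∂_2 has invariant factor 2 > 1, so H_1 = Z_2.

(K is a triangulation of the real projective plane RP^2.)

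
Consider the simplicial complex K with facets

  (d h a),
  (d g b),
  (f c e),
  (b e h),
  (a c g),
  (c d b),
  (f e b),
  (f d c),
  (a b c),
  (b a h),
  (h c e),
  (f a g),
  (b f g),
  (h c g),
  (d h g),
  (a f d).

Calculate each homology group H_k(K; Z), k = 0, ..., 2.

H_0 ≅ Z,  H_1 ≅ Z^2,  H_2 ≅ Z.

Order the vertices as a < b < c < d < e < f < g < h. Listing each simplex with vertices in this order, K has dimension 2 with simplices:

  0-simplices (8): a, b, c, d, e, f, g, h
  1-simplices (24): ab, ac, ad, af, ag, ah, bc, bd, be, bf, bg, bh, cd, ce, cf, cg, ch, df, dg, dh, ef, eh, fg, gh
  2-simplices (16): abc, abh, acg, adf, adh, afg, bcd, bdg, bef, beh, bfg, cdf, cef, ceh, cgh, dgh

Hence C_0 ≅ Z^8, C_1 ≅ Z^24, C_2 ≅ Z^16.

∂_1: C_1 → C_0 sends each edge [p,q] (with p < q) to q − p.
As a 8×24 matrix over Z this has rank 7, with invariant factors (1,1,1,1,1,1,1).

∂_2: C_2 → C_1 acts by ∂[p,q,r] = [q,r] − [p,r] + [p,q]. For instance
  ∂ceh = eh − ch + ce,
  ∂adh = dh − ah + ad.
The resulting 24×16 matrix has rank 15, and its Smith normal form has invariant factors (1,1,1,1,1,1,1,1,1,1,1,1,1,1,1).

Reading off H_k = ker ∂_k / im ∂_{k+1}:

  H_0: rank C_0 − rank ∂_1 = 8 − 7 = 1, and the invariant factors of ∂_1 are all 1, so H_0 ≅ Z.
  H_1: rank ker ∂_1 − rank ∂_2 = (24 − 7) − 15 = 2, and the invariant factors of ∂_2 are all 1, so H_1 ≅ Z^2.
  H_2: rank ker ∂_2 − rank ∂_3 = (16 − 15) − 0 = 1, and there is no ∂_3, so H_2 ≅ Z.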